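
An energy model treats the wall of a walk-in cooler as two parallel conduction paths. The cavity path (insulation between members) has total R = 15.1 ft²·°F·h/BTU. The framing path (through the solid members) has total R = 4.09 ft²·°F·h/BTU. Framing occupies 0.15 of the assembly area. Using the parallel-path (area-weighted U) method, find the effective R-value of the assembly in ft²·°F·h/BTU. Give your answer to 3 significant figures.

U_eff = 0.85/15.1 + 0.15/4.09 = 0.05629 + 0.03667 = 0.09297
R_eff = 1/U_eff = 10.76 ft²·°F·h/BTU

10.8 ft²·°F·h/BTU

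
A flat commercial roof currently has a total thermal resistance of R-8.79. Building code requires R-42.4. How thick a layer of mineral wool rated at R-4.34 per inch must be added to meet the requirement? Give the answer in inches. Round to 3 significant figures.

ΔR = 42.4 − 8.79 = 33.61 ft²·°F·h/BTU
L = ΔR / (R/in) = 33.61/4.34 = 7.744 in

7.74 in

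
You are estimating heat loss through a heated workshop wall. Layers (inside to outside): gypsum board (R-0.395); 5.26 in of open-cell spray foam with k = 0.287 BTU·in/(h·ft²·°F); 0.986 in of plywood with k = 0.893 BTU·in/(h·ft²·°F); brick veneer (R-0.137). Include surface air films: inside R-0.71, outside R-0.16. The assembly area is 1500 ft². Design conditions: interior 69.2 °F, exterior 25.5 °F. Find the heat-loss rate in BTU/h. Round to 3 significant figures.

3150 BTU/h

5.26/0.287 = 18.33
0.986/0.893 = 1.104
R_total = 0.71 + 0.395 + 18.33 + 1.104 + 0.137 + 0.16 = 20.83 ft²·°F·h/BTU
Q = A·ΔT/R = 1500 × (69.2 − 25.5) / 20.83 = 3146 BTU/h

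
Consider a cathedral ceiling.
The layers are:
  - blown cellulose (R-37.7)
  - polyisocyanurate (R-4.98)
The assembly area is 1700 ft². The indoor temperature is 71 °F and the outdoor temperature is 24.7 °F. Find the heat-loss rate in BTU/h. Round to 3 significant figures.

R_total = 37.7 + 4.98 = 42.68 ft²·°F·h/BTU
Q = A·ΔT/R = 1700 × (71 − 24.7) / 42.68 = 1844 BTU/h

1840 BTU/h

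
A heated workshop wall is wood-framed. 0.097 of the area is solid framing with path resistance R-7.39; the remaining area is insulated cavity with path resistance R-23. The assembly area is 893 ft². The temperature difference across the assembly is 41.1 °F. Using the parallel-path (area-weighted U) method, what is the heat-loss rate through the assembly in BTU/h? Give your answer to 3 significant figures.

U_eff = 0.903/23 + 0.097/7.39 = 0.03926 + 0.01313 = 0.05239
R_eff = 1/U_eff = 19.09 ft²·°F·h/BTU
Q = 893 × 41.1 / 19.09 = 1923 BTU/h

1920 BTU/h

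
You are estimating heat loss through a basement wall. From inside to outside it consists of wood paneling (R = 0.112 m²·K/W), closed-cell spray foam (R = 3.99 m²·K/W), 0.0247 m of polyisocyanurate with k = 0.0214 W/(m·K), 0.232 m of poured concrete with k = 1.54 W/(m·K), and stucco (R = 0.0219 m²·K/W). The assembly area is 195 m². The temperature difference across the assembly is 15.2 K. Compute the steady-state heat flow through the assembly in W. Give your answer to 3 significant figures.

546 W

0.0247/0.0214 = 1.154
0.232/1.54 = 0.1506
R_total = 0.112 + 3.99 + 1.154 + 0.1506 + 0.0219 = 5.429 m²·K/W
Q = A·ΔT/R = 195 × 15.2 / 5.429 = 546 W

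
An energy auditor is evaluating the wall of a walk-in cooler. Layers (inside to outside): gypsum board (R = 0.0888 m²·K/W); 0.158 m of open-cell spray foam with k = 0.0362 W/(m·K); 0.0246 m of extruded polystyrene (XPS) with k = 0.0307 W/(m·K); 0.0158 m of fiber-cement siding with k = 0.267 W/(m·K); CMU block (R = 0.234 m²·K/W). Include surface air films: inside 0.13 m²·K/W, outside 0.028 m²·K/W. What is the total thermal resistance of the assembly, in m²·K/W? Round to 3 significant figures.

5.71 m²·K/W

0.158/0.0362 = 4.365
0.0246/0.0307 = 0.8013
0.0158/0.267 = 0.05918
R_total = 0.13 + 0.0888 + 4.365 + 0.8013 + 0.05918 + 0.234 + 0.028 = 5.706 m²·K/W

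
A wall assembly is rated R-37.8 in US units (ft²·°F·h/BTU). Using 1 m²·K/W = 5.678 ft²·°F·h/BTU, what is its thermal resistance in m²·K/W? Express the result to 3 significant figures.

6.66 m²·K/W

R_SI = 37.8/5.678 = 6.657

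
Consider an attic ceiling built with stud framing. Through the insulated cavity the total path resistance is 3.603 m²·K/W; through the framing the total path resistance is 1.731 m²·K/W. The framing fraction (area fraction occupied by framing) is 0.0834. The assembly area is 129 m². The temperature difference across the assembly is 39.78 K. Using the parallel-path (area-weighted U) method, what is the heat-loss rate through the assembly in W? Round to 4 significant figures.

U_eff = 0.9166/3.603 + 0.0834/1.731 = 0.2544 + 0.04818 = 0.30258
R_eff = 1/U_eff = 3.3049 m²·K/W
Q = 129 × 39.78 / 3.3049 = 1552.7 W

1553 W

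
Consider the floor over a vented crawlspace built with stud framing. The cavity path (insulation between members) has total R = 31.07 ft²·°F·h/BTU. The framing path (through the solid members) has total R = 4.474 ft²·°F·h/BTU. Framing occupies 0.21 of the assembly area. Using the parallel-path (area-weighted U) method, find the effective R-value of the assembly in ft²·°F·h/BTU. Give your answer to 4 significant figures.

13.82 ft²·°F·h/BTU

U_eff = 0.79/31.07 + 0.21/4.474 = 0.025426 + 0.046938 = 0.072364
R_eff = 1/U_eff = 13.819 ft²·°F·h/BTU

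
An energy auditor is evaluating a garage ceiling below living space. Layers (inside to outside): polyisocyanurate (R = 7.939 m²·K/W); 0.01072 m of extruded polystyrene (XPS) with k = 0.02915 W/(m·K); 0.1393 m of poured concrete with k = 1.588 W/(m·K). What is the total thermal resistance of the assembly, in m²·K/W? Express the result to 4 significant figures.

0.01072/0.02915 = 0.36775
0.1393/1.588 = 0.08772
R_total = 7.939 + 0.36775 + 0.08772 = 8.3945 m²·K/W

8.394 m²·K/W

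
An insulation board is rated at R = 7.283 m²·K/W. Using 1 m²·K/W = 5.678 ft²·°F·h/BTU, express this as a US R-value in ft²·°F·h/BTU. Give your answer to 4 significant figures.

41.35 ft²·°F·h/BTU

R_US = 7.283 × 5.678 = 41.353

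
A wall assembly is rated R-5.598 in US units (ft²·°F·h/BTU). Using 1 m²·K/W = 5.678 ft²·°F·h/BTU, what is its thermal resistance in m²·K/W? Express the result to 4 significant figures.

0.9859 m²·K/W

R_SI = 5.598/5.678 = 0.98591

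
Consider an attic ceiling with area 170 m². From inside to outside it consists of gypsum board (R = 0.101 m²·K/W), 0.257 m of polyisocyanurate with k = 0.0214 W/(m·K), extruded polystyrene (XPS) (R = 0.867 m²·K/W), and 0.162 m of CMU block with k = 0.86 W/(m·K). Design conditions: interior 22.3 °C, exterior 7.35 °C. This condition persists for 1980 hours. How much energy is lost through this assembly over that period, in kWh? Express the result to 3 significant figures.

382 kWh

0.257/0.0214 = 12.01
0.162/0.86 = 0.1884
R_total = 0.101 + 12.01 + 0.867 + 0.1884 = 13.17 m²·K/W
Q = 170 × (22.3 − 7.35) / 13.17 = 193 W
E = 193 W × 1980 h / 1000 = 382.2 kWh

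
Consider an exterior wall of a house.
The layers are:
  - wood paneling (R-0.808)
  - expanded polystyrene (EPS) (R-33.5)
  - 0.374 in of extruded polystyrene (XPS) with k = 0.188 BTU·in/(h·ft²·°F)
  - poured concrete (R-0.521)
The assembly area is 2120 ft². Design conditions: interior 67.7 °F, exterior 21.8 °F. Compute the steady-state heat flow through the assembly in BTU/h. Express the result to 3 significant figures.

2640 BTU/h

0.374/0.188 = 1.989
R_total = 0.808 + 33.5 + 1.989 + 0.521 = 36.82 ft²·°F·h/BTU
Q = A·ΔT/R = 2120 × (67.7 − 21.8) / 36.82 = 2643 BTU/h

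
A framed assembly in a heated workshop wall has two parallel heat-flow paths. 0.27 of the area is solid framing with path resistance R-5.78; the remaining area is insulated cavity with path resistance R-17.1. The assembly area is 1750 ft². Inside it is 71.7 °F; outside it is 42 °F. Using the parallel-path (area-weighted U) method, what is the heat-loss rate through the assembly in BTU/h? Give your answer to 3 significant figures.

U_eff = 0.73/17.1 + 0.27/5.78 = 0.04269 + 0.04671 = 0.0894
R_eff = 1/U_eff = 11.19 ft²·°F·h/BTU
Q = 1750 × (71.7 − 42) / 11.19 = 4647 BTU/h

4650 BTU/h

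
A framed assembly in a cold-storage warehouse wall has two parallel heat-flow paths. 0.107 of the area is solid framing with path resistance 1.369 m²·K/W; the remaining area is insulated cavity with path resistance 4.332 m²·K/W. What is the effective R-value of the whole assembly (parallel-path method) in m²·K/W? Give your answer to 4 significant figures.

3.517 m²·K/W

U_eff = 0.893/4.332 + 0.107/1.369 = 0.20614 + 0.078159 = 0.2843
R_eff = 1/U_eff = 3.5174 m²·K/W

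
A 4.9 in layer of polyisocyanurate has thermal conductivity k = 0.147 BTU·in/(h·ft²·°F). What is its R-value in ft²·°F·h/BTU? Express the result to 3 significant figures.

R = L/k = 4.9/0.147 = 33.33 ft²·°F·h/BTU

33.3 ft²·°F·h/BTU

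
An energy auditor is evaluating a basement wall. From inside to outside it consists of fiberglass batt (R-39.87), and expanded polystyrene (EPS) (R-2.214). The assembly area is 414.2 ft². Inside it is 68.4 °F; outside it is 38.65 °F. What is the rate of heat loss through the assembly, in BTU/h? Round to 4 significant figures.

292.8 BTU/h

R_total = 39.87 + 2.214 = 42.084 ft²·°F·h/BTU
Q = A·ΔT/R = 414.2 × (68.4 − 38.65) / 42.084 = 292.81 BTU/h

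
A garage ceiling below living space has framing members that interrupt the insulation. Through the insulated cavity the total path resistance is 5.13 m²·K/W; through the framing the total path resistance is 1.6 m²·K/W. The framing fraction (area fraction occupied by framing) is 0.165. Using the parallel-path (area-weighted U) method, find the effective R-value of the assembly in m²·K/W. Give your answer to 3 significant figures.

3.76 m²·K/W

U_eff = 0.835/5.13 + 0.165/1.6 = 0.1628 + 0.1031 = 0.2659
R_eff = 1/U_eff = 3.761 m²·K/W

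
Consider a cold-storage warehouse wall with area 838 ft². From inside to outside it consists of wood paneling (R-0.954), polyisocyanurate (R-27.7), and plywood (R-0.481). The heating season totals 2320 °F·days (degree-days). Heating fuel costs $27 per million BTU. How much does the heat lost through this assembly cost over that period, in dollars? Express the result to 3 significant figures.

R_total = 0.954 + 27.7 + 0.481 = 29.13 ft²·°F·h/BTU
E = A × HDD × 24 / R = 838 × 2320 × 24 / 29.13 = 1602000 BTU
Cost = 1602000/10⁶ × 27 = $43.24

43.2 dollars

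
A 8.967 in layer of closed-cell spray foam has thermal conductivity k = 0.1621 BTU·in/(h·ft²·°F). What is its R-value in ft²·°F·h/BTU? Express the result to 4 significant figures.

55.32 ft²·°F·h/BTU

R = L/k = 8.967/0.1621 = 55.318 ft²·°F·h/BTU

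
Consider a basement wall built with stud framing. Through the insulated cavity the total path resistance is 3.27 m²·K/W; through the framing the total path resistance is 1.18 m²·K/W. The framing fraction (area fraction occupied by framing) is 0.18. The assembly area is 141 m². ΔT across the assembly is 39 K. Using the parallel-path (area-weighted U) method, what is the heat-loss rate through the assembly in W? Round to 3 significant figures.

2220 W

U_eff = 0.82/3.27 + 0.18/1.18 = 0.2508 + 0.1525 = 0.4033
R_eff = 1/U_eff = 2.48 m²·K/W
Q = 141 × 39 / 2.48 = 2218 W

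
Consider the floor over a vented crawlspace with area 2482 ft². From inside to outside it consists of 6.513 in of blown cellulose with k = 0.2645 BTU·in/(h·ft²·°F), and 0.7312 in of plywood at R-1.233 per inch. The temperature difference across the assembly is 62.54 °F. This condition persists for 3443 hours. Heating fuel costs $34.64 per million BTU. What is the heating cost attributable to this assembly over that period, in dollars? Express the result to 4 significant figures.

6.513/0.2645 = 24.624
0.7312 × 1.233 = 0.90157
R_total = 24.624 + 0.90157 = 25.525 ft²·°F·h/BTU
Q = 2482 × 62.54 / 25.525 = 6081.2 BTU/h
E = 6081.2 × 3443 = 20937000 BTU
Cost = 20937000/10⁶ × 34.64 = $725.27

725.3 dollars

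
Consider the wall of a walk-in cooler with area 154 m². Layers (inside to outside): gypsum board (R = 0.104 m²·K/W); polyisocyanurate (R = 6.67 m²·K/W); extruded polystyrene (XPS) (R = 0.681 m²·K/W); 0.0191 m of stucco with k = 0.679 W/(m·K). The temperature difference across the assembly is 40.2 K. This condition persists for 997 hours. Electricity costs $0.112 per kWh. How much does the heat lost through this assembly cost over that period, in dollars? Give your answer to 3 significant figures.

92.4 dollars

0.0191/0.679 = 0.02813
R_total = 0.104 + 6.67 + 0.681 + 0.02813 = 7.483 m²·K/W
Q = 154 × 40.2 / 7.483 = 827.3 W
E = 827.3 W × 997 h / 1000 = 824.8 kWh
Cost = 824.8 × 0.112 = $92.38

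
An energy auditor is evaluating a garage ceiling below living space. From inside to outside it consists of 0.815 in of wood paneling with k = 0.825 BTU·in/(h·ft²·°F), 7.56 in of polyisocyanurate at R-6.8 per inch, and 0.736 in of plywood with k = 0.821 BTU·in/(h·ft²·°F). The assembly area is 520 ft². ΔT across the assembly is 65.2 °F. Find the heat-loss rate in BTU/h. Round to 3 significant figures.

636 BTU/h

0.815/0.825 = 0.9879
7.56 × 6.8 = 51.41
0.736/0.821 = 0.8965
R_total = 0.9879 + 51.41 + 0.8965 = 53.29 ft²·°F·h/BTU
Q = A·ΔT/R = 520 × 65.2 / 53.29 = 636.2 BTU/h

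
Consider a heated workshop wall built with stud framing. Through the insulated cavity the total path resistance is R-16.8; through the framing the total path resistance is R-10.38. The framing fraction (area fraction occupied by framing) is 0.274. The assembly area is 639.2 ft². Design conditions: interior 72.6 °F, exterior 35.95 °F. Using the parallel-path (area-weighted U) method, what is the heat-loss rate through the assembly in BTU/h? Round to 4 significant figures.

1631 BTU/h

U_eff = 0.726/16.8 + 0.274/10.38 = 0.043214 + 0.026397 = 0.069611
R_eff = 1/U_eff = 14.366 ft²·°F·h/BTU
Q = 639.2 × (72.6 − 35.95) / 14.366 = 1630.8 BTU/h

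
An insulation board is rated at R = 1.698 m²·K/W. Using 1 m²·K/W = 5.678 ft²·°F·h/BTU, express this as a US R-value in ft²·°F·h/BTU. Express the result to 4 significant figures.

R_US = 1.698 × 5.678 = 9.6412

9.641 ft²·°F·h/BTU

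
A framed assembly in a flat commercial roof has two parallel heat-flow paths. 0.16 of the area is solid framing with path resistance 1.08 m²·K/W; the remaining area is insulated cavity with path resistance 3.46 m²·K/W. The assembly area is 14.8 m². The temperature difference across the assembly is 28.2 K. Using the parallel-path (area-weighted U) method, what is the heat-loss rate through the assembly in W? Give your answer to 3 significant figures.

U_eff = 0.84/3.46 + 0.16/1.08 = 0.2428 + 0.1481 = 0.3909
R_eff = 1/U_eff = 2.558 m²·K/W
Q = 14.8 × 28.2 / 2.558 = 163.2 W

163 W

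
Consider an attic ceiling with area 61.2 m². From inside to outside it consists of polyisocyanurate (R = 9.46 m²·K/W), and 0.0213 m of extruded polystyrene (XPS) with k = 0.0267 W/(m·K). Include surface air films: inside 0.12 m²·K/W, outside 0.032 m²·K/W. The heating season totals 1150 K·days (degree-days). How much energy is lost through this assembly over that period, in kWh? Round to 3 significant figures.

0.0213/0.0267 = 0.7978
R_total = 0.12 + 9.46 + 0.7978 + 0.032 = 10.41 m²·K/W
E = A × HDD × 24 / R / 1000 = 61.2 × 1150 × 24 / 10.41 / 1000 = 162.3 kWh

162 kWh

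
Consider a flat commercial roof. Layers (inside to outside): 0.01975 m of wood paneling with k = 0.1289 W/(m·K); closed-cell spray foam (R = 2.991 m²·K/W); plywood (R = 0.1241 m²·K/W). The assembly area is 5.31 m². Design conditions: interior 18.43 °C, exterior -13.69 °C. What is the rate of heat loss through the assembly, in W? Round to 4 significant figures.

52.18 W

0.01975/0.1289 = 0.15322
R_total = 0.15322 + 2.991 + 0.1241 = 3.2683 m²·K/W
Q = A·ΔT/R = 5.31 × (18.43 − (-13.69)) / 3.2683 = 52.185 W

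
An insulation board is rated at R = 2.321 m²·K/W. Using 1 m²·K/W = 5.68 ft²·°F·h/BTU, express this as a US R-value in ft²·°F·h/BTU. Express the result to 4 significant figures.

R_US = 2.321 × 5.68 = 13.183

13.18 ft²·°F·h/BTU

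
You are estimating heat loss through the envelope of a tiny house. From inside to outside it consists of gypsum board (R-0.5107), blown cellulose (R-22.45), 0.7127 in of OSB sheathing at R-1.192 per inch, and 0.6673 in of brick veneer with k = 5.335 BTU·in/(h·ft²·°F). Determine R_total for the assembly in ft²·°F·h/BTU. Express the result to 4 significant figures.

0.7127 × 1.192 = 0.84954
0.6673/5.335 = 0.12508
R_total = 0.5107 + 22.45 + 0.84954 + 0.12508 = 23.935 ft²·°F·h/BTU

23.94 ft²·°F·h/BTU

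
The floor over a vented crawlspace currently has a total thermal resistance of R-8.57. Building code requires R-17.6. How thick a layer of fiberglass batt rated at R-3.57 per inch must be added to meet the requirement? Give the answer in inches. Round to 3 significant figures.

ΔR = 17.6 − 8.57 = 9.03 ft²·°F·h/BTU
L = ΔR / (R/in) = 9.03/3.57 = 2.529 in

2.53 in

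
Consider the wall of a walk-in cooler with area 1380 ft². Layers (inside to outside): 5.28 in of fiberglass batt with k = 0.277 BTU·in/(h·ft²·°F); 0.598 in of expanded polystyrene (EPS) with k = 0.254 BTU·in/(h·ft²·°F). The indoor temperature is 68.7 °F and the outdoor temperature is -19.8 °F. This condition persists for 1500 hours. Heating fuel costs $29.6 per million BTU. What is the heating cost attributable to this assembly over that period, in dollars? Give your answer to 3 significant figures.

5.28/0.277 = 19.06
0.598/0.254 = 2.354
R_total = 19.06 + 2.354 = 21.42 ft²·°F·h/BTU
Q = 1380 × (68.7 − (-19.8)) / 21.42 = 5703 BTU/h
E = 5703 × 1500 = 8554000 BTU
Cost = 8554000/10⁶ × 29.6 = $253.2

253 dollars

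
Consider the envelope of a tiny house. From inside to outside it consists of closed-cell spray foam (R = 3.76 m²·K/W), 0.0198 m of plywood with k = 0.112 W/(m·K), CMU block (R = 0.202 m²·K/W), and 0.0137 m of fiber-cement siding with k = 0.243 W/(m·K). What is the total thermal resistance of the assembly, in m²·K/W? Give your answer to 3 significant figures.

4.20 m²·K/W

0.0198/0.112 = 0.1768
0.0137/0.243 = 0.05638
R_total = 3.76 + 0.1768 + 0.202 + 0.05638 = 4.195 m²·K/W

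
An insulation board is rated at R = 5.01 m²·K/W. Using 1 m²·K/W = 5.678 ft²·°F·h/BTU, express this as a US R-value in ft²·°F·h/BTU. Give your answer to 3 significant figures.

28.4 ft²·°F·h/BTU

R_US = 5.01 × 5.678 = 28.45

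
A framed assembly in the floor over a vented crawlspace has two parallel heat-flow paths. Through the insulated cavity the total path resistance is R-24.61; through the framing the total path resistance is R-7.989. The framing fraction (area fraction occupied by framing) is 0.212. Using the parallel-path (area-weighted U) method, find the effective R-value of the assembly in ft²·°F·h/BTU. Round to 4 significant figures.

U_eff = 0.788/24.61 + 0.212/7.989 = 0.03202 + 0.026536 = 0.058556
R_eff = 1/U_eff = 17.078 ft²·°F·h/BTU

17.08 ft²·°F·h/BTU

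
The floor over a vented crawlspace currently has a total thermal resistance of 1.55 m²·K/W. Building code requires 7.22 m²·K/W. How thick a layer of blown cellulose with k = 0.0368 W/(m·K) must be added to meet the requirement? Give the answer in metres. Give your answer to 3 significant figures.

0.209 m

ΔR = 7.22 − 1.55 = 5.67 m²·K/W
L = ΔR × k = 5.67 × 0.0368 = 0.2087 m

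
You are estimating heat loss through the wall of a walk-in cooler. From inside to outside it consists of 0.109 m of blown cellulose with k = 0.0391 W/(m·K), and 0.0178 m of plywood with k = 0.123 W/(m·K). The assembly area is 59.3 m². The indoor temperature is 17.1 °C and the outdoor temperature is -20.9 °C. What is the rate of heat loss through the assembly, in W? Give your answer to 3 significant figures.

768 W

0.109/0.0391 = 2.788
0.0178/0.123 = 0.1447
R_total = 2.788 + 0.1447 = 2.932 m²·K/W
Q = A·ΔT/R = 59.3 × (17.1 − (-20.9)) / 2.932 = 768.4 W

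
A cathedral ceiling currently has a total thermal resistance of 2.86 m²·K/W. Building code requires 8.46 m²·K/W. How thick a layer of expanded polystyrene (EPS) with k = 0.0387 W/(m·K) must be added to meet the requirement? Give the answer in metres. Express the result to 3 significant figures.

ΔR = 8.46 − 2.86 = 5.6 m²·K/W
L = ΔR × k = 5.6 × 0.0387 = 0.2167 m

0.217 m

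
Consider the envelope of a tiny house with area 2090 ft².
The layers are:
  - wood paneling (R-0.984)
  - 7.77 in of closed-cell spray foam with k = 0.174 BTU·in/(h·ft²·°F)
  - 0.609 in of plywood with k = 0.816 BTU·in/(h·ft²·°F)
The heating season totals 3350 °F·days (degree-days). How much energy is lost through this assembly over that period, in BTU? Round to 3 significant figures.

3620000 BTU

7.77/0.174 = 44.66
0.609/0.816 = 0.7463
R_total = 0.984 + 44.66 + 0.7463 = 46.39 ft²·°F·h/BTU
E = A × HDD × 24 / R = 2090 × 3350 × 24 / 46.39 = 3623000 BTU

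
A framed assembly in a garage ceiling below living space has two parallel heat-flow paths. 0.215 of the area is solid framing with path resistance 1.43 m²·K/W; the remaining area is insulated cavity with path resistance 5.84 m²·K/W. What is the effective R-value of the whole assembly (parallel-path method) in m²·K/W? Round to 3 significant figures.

3.51 m²·K/W

U_eff = 0.785/5.84 + 0.215/1.43 = 0.1344 + 0.1503 = 0.2848
R_eff = 1/U_eff = 3.512 m²·K/W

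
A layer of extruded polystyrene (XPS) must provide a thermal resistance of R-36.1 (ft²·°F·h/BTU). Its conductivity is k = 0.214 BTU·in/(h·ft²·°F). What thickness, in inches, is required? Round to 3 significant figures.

7.73 in

L = R × k = 36.1 × 0.214 = 7.725 in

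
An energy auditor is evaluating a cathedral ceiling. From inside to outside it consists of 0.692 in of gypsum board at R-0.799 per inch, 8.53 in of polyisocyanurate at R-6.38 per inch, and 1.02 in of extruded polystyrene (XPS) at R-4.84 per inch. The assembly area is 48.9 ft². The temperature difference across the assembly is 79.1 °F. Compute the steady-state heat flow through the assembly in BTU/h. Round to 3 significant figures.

0.692 × 0.799 = 0.5529
8.53 × 6.38 = 54.42
1.02 × 4.84 = 4.937
R_total = 0.5529 + 54.42 + 4.937 = 59.91 ft²·°F·h/BTU
Q = A·ΔT/R = 48.9 × 79.1 / 59.91 = 64.56 BTU/h

64.6 BTU/h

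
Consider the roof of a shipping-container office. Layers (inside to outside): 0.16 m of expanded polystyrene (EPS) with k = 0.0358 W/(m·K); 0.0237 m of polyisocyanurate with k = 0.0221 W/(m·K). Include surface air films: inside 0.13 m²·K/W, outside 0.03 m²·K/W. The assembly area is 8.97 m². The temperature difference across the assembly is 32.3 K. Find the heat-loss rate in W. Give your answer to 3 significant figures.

50.8 W

0.16/0.0358 = 4.469
0.0237/0.0221 = 1.072
R_total = 0.13 + 4.469 + 1.072 + 0.03 = 5.702 m²·K/W
Q = A·ΔT/R = 8.97 × 32.3 / 5.702 = 50.82 W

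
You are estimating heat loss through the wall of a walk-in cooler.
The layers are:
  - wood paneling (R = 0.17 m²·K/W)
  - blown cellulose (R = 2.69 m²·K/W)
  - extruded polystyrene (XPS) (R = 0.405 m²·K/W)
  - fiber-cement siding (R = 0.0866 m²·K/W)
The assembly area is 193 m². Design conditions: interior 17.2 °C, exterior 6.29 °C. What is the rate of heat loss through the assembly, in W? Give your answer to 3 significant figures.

R_total = 0.17 + 2.69 + 0.405 + 0.0866 = 3.352 m²·K/W
Q = A·ΔT/R = 193 × (17.2 − 6.29) / 3.352 = 628.2 W

628 W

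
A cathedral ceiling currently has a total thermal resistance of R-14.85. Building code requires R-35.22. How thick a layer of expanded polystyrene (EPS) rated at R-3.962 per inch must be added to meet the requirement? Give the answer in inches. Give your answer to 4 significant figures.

5.141 in

ΔR = 35.22 − 14.85 = 20.37 ft²·°F·h/BTU
L = ΔR / (R/in) = 20.37/3.962 = 5.1413 in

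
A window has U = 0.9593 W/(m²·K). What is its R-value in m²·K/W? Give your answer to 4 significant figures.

R = 1/U = 1/0.9593 = 1.0424

1.042 m²·K/W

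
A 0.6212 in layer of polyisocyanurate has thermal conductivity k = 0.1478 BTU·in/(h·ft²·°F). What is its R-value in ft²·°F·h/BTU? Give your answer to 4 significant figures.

R = L/k = 0.6212/0.1478 = 4.203 ft²·°F·h/BTU

4.203 ft²·°F·h/BTU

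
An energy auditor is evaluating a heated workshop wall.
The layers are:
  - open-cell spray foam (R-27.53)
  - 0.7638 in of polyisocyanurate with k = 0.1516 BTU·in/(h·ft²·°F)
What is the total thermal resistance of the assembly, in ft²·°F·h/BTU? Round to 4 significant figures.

0.7638/0.1516 = 5.0383
R_total = 27.53 + 5.0383 = 32.568 ft²·°F·h/BTU

32.57 ft²·°F·h/BTU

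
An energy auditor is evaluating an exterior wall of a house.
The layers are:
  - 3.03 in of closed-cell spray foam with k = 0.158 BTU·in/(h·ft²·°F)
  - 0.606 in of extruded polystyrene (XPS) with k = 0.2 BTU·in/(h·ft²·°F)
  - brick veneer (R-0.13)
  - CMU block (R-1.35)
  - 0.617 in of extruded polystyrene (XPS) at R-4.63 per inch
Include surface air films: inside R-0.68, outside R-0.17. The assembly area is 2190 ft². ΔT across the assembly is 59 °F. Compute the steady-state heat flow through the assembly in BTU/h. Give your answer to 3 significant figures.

3.03/0.158 = 19.18
0.606/0.2 = 3.03
0.617 × 4.63 = 2.857
R_total = 0.68 + 19.18 + 3.03 + 0.13 + 1.35 + 2.857 + 0.17 = 27.39 ft²·°F·h/BTU
Q = A·ΔT/R = 2190 × 59 / 27.39 = 4717 BTU/h

4720 BTU/h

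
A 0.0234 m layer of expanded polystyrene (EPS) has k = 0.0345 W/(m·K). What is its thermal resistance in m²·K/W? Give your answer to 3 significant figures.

0.678 m²·K/W

R = L/k = 0.0234/0.0345 = 0.6783 m²·K/W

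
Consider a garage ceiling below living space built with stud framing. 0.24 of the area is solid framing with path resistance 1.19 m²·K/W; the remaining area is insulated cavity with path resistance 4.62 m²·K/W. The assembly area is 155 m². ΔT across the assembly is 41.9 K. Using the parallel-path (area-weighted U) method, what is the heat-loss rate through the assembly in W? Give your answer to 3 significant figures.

2380 W

U_eff = 0.76/4.62 + 0.24/1.19 = 0.1645 + 0.2017 = 0.3662
R_eff = 1/U_eff = 2.731 m²·K/W
Q = 155 × 41.9 / 2.731 = 2378 W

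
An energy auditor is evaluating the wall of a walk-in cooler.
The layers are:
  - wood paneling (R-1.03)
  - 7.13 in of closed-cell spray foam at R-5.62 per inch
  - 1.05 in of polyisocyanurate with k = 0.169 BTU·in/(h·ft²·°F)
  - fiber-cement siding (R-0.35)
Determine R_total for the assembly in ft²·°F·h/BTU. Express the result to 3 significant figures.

7.13 × 5.62 = 40.07
1.05/0.169 = 6.213
R_total = 1.03 + 40.07 + 6.213 + 0.35 = 47.66 ft²·°F·h/BTU

47.7 ft²·°F·h/BTU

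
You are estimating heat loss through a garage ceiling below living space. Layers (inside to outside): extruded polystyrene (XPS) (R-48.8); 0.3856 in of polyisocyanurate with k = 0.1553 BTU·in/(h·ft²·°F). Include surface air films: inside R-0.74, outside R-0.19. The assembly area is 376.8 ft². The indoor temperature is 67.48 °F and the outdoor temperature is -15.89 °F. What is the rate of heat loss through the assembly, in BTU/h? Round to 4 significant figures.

601.6 BTU/h

0.3856/0.1553 = 2.4829
R_total = 0.74 + 48.8 + 2.4829 + 0.19 = 52.213 ft²·°F·h/BTU
Q = A·ΔT/R = 376.8 × (67.48 − (-15.89)) / 52.213 = 601.65 BTU/h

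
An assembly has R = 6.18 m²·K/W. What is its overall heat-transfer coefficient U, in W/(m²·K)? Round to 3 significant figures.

U = 1/R = 1/6.18 = 0.1618

0.162 W/(m²·K)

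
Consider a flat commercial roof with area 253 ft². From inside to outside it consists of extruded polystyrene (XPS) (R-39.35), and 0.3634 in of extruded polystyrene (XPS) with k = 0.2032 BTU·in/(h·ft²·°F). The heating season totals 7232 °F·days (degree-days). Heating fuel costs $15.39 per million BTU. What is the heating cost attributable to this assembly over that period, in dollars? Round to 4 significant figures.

16.43 dollars

0.3634/0.2032 = 1.7884
R_total = 39.35 + 1.7884 = 41.138 ft²·°F·h/BTU
E = A × HDD × 24 / R = 253 × 7232 × 24 / 41.138 = 1067400 BTU
Cost = 1067400/10⁶ × 15.39 = $16.428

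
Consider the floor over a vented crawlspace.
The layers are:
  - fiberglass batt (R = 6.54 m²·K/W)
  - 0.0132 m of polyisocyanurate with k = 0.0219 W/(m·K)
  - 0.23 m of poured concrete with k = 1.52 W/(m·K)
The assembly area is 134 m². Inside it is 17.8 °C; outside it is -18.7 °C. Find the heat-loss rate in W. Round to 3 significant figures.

671 W

0.0132/0.0219 = 0.6027
0.23/1.52 = 0.1513
R_total = 6.54 + 0.6027 + 0.1513 = 7.294 m²·K/W
Q = A·ΔT/R = 134 × (17.8 − (-18.7)) / 7.294 = 670.5 W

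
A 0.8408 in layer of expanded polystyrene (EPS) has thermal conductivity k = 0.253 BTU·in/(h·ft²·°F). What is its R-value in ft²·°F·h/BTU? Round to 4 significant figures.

R = L/k = 0.8408/0.253 = 3.3233 ft²·°F·h/BTU

3.323 ft²·°F·h/BTU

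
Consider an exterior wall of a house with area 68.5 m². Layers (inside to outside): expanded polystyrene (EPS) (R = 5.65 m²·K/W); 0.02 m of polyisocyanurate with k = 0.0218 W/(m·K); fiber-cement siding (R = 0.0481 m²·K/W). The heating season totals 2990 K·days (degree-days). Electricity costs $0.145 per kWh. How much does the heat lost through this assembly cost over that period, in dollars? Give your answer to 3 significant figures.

108 dollars

0.02/0.0218 = 0.9174
R_total = 5.65 + 0.9174 + 0.0481 = 6.616 m²·K/W
E = A × HDD × 24 / R / 1000 = 68.5 × 2990 × 24 / 6.616 / 1000 = 743 kWh
Cost = 743 × 0.145 = $107.7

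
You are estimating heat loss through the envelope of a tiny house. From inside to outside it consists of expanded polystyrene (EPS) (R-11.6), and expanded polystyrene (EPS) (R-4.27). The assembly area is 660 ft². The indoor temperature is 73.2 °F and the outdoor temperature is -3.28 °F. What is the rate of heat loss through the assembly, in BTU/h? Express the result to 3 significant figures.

R_total = 11.6 + 4.27 = 15.87 ft²·°F·h/BTU
Q = A·ΔT/R = 660 × (73.2 − (-3.28)) / 15.87 = 3181 BTU/h

3180 BTU/h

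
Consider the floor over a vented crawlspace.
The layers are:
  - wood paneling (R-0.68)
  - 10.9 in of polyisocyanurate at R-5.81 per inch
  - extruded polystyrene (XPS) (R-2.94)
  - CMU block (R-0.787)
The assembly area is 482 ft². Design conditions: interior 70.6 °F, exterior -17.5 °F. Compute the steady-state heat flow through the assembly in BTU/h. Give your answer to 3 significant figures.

627 BTU/h

10.9 × 5.81 = 63.33
R_total = 0.68 + 63.33 + 2.94 + 0.787 = 67.74 ft²·°F·h/BTU
Q = A·ΔT/R = 482 × (70.6 − (-17.5)) / 67.74 = 626.9 BTU/h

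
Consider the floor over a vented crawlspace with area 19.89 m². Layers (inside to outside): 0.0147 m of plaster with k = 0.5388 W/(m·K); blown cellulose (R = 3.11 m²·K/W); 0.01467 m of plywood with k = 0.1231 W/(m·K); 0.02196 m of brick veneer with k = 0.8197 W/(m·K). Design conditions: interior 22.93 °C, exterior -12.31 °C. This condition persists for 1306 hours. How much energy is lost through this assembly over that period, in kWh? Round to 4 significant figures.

0.0147/0.5388 = 0.027283
0.01467/0.1231 = 0.11917
0.02196/0.8197 = 0.02679
R_total = 0.027283 + 3.11 + 0.11917 + 0.02679 = 3.2832 m²·K/W
Q = 19.89 × (22.93 − (-12.31)) / 3.2832 = 213.49 W
E = 213.49 W × 1306 h / 1000 = 278.81 kWh

278.8 kWh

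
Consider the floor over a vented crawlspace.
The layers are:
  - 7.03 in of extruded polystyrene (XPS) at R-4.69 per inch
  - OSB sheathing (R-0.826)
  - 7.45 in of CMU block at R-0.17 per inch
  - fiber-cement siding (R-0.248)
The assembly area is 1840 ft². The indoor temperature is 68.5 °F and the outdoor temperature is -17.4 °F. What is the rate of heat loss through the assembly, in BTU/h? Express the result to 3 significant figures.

4480 BTU/h

7.03 × 4.69 = 32.97
7.45 × 0.17 = 1.267
R_total = 32.97 + 0.826 + 1.267 + 0.248 = 35.31 ft²·°F·h/BTU
Q = A·ΔT/R = 1840 × (68.5 − (-17.4)) / 35.31 = 4476 BTU/h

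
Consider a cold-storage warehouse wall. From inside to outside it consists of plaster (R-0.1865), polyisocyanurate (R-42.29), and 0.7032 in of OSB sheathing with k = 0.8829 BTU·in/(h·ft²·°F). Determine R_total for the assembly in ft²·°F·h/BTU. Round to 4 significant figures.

0.7032/0.8829 = 0.79647
R_total = 0.1865 + 42.29 + 0.79647 = 43.273 ft²·°F·h/BTU

43.27 ft²·°F·h/BTU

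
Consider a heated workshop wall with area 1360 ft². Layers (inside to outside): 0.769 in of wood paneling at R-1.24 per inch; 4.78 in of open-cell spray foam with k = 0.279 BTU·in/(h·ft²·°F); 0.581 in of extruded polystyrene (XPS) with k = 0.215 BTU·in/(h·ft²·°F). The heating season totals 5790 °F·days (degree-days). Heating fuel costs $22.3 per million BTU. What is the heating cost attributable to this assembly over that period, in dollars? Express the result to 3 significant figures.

0.769 × 1.24 = 0.9536
4.78/0.279 = 17.13
0.581/0.215 = 2.702
R_total = 0.9536 + 17.13 + 2.702 = 20.79 ft²·°F·h/BTU
E = A × HDD × 24 / R = 1360 × 5790 × 24 / 20.79 = 9091000 BTU
Cost = 9091000/10⁶ × 22.3 = $202.7

203 dollars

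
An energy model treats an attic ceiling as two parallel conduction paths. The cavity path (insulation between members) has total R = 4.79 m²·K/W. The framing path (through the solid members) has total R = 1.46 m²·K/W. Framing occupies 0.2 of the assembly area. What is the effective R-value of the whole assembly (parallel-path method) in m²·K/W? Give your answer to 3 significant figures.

U_eff = 0.8/4.79 + 0.2/1.46 = 0.167 + 0.137 = 0.304
R_eff = 1/U_eff = 3.289 m²·K/W

3.29 m²·K/W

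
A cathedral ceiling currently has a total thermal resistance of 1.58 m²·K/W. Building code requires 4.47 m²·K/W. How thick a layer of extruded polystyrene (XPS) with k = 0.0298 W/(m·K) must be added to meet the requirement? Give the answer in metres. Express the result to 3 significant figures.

0.0861 m

ΔR = 4.47 − 1.58 = 2.89 m²·K/W
L = ΔR × k = 2.89 × 0.0298 = 0.08612 m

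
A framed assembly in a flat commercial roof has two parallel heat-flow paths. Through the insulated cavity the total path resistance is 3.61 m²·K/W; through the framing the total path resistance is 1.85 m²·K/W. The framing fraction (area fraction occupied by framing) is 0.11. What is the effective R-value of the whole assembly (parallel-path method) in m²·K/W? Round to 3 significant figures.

3.27 m²·K/W

U_eff = 0.89/3.61 + 0.11/1.85 = 0.2465 + 0.05946 = 0.306
R_eff = 1/U_eff = 3.268 m²·K/W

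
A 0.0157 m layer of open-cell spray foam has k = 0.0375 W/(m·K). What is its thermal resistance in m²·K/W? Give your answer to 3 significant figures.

R = L/k = 0.0157/0.0375 = 0.4187 m²·K/W

0.419 m²·K/W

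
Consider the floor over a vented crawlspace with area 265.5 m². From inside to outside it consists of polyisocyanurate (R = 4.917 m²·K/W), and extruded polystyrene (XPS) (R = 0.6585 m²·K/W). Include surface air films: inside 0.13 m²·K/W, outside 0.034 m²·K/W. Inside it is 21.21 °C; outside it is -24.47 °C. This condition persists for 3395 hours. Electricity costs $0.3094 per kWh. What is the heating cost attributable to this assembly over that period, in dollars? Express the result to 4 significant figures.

2220 dollars

R_total = 0.13 + 4.917 + 0.6585 + 0.034 = 5.7395 m²·K/W
Q = 265.5 × (21.21 − (-24.47)) / 5.7395 = 2113.1 W
E = 2113.1 W × 3395 h / 1000 = 7173.9 kWh
Cost = 7173.9 × 0.3094 = $2219.6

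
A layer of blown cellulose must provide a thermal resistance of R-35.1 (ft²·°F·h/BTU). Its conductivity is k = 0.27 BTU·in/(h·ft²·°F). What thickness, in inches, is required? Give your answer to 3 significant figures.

L = R × k = 35.1 × 0.27 = 9.477 in

9.48 in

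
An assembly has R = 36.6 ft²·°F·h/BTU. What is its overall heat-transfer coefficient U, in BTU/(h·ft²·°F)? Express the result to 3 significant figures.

U = 1/R = 1/36.6 = 0.02732

0.0273 BTU/(h·ft²·°F)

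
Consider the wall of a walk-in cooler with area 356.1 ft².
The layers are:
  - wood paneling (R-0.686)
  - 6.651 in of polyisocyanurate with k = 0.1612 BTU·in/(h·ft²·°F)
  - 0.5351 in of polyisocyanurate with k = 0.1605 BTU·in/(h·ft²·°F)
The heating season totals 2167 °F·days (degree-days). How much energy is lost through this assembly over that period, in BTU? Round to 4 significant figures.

6.651/0.1612 = 41.259
0.5351/0.1605 = 3.334
R_total = 0.686 + 41.259 + 3.334 = 45.279 ft²·°F·h/BTU
E = A × HDD × 24 / R = 356.1 × 2167 × 24 / 45.279 = 409020 BTU

409000 BTU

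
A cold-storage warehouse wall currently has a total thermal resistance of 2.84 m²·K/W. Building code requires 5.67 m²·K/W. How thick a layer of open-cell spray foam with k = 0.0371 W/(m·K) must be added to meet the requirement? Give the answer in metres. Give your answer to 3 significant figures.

ΔR = 5.67 − 2.84 = 2.83 m²·K/W
L = ΔR × k = 2.83 × 0.0371 = 0.105 m

0.105 m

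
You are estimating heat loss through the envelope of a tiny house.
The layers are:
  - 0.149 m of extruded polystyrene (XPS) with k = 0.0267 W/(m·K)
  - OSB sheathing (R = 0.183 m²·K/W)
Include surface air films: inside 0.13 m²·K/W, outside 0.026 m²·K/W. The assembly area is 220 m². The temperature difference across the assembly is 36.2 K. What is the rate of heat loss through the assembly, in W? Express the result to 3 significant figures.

0.149/0.0267 = 5.581
R_total = 0.13 + 5.581 + 0.183 + 0.026 = 5.92 m²·K/W
Q = A·ΔT/R = 220 × 36.2 / 5.92 = 1345 W

1350 W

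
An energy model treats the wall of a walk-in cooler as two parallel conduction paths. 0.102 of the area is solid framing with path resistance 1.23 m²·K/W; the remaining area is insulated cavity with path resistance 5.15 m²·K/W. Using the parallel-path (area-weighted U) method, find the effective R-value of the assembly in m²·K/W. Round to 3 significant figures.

U_eff = 0.898/5.15 + 0.102/1.23 = 0.1744 + 0.08293 = 0.2573
R_eff = 1/U_eff = 3.887 m²·K/W

3.89 m²·K/W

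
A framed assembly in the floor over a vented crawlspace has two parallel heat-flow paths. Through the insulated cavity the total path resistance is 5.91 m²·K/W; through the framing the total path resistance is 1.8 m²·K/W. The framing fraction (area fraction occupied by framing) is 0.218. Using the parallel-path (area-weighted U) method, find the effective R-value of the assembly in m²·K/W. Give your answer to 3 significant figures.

U_eff = 0.782/5.91 + 0.218/1.8 = 0.1323 + 0.1211 = 0.2534
R_eff = 1/U_eff = 3.946 m²·K/W

3.95 m²·K/W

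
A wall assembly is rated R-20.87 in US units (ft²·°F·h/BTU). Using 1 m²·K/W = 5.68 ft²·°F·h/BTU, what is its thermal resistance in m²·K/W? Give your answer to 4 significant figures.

3.674 m²·K/W

R_SI = 20.87/5.68 = 3.6743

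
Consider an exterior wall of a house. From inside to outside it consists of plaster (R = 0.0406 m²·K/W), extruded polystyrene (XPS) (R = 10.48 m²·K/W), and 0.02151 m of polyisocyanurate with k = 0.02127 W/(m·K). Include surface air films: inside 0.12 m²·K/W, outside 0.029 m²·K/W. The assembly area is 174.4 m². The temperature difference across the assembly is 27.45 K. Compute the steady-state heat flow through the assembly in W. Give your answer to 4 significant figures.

409.8 W

0.02151/0.02127 = 1.0113
R_total = 0.12 + 0.0406 + 10.48 + 1.0113 + 0.029 = 11.681 m²·K/W
Q = A·ΔT/R = 174.4 × 27.45 / 11.681 = 409.84 W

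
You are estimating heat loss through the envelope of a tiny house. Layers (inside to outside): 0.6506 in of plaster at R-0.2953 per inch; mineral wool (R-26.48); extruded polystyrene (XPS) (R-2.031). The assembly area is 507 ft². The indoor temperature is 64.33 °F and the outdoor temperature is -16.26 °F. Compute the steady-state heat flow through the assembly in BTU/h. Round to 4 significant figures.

0.6506 × 0.2953 = 0.19212
R_total = 0.19212 + 26.48 + 2.031 = 28.703 ft²·°F·h/BTU
Q = A·ΔT/R = 507 × (64.33 − (-16.26)) / 28.703 = 1423.5 BTU/h

1424 BTU/h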